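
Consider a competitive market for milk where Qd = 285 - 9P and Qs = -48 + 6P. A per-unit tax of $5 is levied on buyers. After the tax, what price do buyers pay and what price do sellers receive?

Buyers pay $24.2, sellers receive $19.2

Pre-tax equilibrium: P* = 22.2, Q* = 85.2.
Tax on buyers shifts demand to Qd = 285 − 9(P + 5) = 240 - 9P.
240 - 9P = -48 + 6P gives seller price Ps = 19.2; buyers pay Pb = 19.2 + 5 = 24.2.
New quantity: Q = 285 − 9(24.2) = 67.2.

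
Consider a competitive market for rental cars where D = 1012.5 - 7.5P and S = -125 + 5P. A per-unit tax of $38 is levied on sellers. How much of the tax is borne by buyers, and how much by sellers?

Buyers bear $15.2, sellers bear $22.8

Pre-tax equilibrium: P* = 91, Q* = 330.
Tax on sellers shifts supply to S = -125 + 5(P − 38) = -315 + 5P.
1012.5 - 7.5P = -315 + 5P gives buyer price Pb = 106.2; sellers receive Ps = 106.2 − 38 = 68.2.
New quantity: Q = 1012.5 − 7.5(106.2) = 216.
Buyer burden = 106.2 − 91 = 15.2; seller burden = 91 − 68.2 = 22.8.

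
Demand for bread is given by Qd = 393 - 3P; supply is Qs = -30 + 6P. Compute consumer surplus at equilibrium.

Consumer surplus = 10584

Equilibrium: 393 - 3P = -30 + 6P gives P* = 47, Q* = 252.
Demand choke price (Qd = 0): P = 131.
CS = ½(131 − 47)(252) = 10584.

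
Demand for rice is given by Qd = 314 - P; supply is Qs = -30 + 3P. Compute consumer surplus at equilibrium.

Equilibrium: 314 - P = -30 + 3P gives P* = 86, Q* = 228.
Demand choke price (Qd = 0): P = 314.
CS = ½(314 − 86)(228) = 25992.

Consumer surplus = 25992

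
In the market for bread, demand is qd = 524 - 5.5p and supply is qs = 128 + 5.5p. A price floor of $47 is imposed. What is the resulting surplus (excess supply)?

Equilibrium price would be p* = 36, so the floor at 47 binds.
At p = 47: qd = 265.5, qs = 386.5.
Surplus = 386.5 − 265.5 = 121.

Surplus = 121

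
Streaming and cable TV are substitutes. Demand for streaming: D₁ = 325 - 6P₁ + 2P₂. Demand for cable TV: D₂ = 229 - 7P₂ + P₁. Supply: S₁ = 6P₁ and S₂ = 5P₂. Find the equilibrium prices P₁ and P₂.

Market 1: 325 - 6P₁ + 2P₂ = 6P₁ → 12P₁ - 2P₂ = 325.
Market 2: 12P₂ - P₁ = 229.
Eliminating P₂: 12×(1) + 2×(2) gives 142P₁ = 4358, so P₁ = 2179/71.
Back-substitute into (2): P₂ = (229 + 1×2179/71) / 12 = 3073/142.

P₁ = 2179/71, P₂ = 3073/142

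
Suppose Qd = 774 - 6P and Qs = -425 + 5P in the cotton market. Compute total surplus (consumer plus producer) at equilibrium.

Total surplus = 2640

Equilibrium: 774 - 6P = -425 + 5P gives P* = 109, Q* = 120.
Demand choke price: P = 129; supply starts at P = 85.
CS = ½(129 − 109)(120) = 1200; PS = ½(109 − 85)(120) = 1440.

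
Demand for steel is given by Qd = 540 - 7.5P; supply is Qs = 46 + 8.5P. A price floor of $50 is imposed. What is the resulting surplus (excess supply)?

Surplus = 306

Equilibrium price would be P* = 30.875, so the floor at 50 binds.
At P = 50: Qd = 165, Qs = 471.
Surplus = 471 − 165 = 306.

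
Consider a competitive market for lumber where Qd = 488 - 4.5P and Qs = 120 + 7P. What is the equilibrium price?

Set Qd = Qs: 488 - 4.5P = 120 + 7P.
368 = 11.5P, so P* = 32.
Q* = 488 − 4.5(32) = 344.

P* = 32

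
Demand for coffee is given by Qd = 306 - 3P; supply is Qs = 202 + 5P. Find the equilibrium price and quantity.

Set Qd = Qs: 306 - 3P = 202 + 5P.
104 = 8P, so P* = 13.
Q* = 306 − 3(13) = 267.

P* = 13, Q* = 267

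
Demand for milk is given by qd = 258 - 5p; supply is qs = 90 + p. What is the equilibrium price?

Set qd = qs: 258 - 5p = 90 + p.
168 = 6p, so p* = 28.
q* = 258 − 5(28) = 118.

p* = 28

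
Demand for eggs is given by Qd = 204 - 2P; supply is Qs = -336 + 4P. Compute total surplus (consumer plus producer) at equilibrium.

Total surplus = 216

Equilibrium: 204 - 2P = -336 + 4P gives P* = 90, Q* = 24.
Demand choke price: P = 102; supply starts at P = 84.
CS = ½(102 − 90)(24) = 144; PS = ½(90 − 84)(24) = 72.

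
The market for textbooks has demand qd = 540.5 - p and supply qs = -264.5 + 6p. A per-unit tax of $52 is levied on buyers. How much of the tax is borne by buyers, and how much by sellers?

Buyers bear 312/7, sellers bear 52/7

Pre-tax equilibrium: p* = 115, q* = 425.5.
Tax on buyers shifts demand to qd = 540.5 − 1(p + 52) = 488.5 - p.
488.5 - p = -264.5 + 6p gives seller price ps = 753/7; buyers pay pb = 753/7 + 52 = 1117/7.
New quantity: q = 540.5 − 1(1117/7) = 5333/14.
Buyer burden = 1117/7 − 115 = 312/7; seller burden = 115 − 753/7 = 52/7.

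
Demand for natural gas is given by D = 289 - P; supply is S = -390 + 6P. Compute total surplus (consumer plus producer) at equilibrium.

Equilibrium: 289 - P = -390 + 6P gives P* = 97, Q* = 192.
Demand choke price: P = 289; supply starts at P = 65.
CS = ½(289 − 97)(192) = 18432; PS = ½(97 − 65)(192) = 3072.

Total surplus = 21504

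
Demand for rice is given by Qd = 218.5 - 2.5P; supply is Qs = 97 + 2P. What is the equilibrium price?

Set Qd = Qs: 218.5 - 2.5P = 97 + 2P.
121.5 = 4.5P, so P* = 27.
Q* = 218.5 − 2.5(27) = 151.

P* = 27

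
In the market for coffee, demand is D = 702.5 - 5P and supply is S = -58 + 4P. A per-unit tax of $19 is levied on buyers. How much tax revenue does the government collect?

Pre-tax equilibrium: P* = 84.5, Q* = 280.
Tax on buyers shifts demand to D = 702.5 − 5(P + 19) = 607.5 - 5P.
607.5 - 5P = -58 + 4P gives seller price Ps = 1331/18; buyers pay Pb = 1331/18 + 19 = 1673/18.
New quantity: Q = 702.5 − 5(1673/18) = 2140/9.
Revenue = 19 × 2140/9 = 40660/9.

Tax revenue = 40660/9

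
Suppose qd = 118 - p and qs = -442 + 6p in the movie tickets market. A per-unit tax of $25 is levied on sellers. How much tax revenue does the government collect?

Pre-tax equilibrium: p* = 80, q* = 38.
Tax on sellers shifts supply to qs = -442 + 6(p − 25) = -592 + 6p.
118 - p = -592 + 6p gives buyer price pb = 710/7; sellers receive ps = 710/7 − 25 = 535/7.
New quantity: q = 118 − 1(710/7) = 116/7.
Revenue = 25 × 116/7 = 2900/7.

Tax revenue = 2900/7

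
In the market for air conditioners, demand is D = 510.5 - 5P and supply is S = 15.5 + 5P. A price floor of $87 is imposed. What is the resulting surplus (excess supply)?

Surplus = 375

Equilibrium price would be P* = 49.5, so the floor at 87 binds.
At P = 87: D = 75.5, S = 450.5.
Surplus = 450.5 − 75.5 = 375.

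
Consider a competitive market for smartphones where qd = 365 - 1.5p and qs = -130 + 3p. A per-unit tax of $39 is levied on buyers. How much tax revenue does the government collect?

Pre-tax equilibrium: p* = 110, q* = 200.
Tax on buyers shifts demand to qd = 365 − 1.5(p + 39) = 306.5 - 1.5p.
306.5 - 1.5p = -130 + 3p gives seller price ps = 97; buyers pay pb = 97 + 39 = 136.
New quantity: q = 365 − 1.5(136) = 161.
Revenue = 39 × 161 = 6279.

Tax revenue = 6279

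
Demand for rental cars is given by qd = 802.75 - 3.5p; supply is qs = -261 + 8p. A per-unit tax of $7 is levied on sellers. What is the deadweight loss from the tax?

Deadweight loss = 1372/23

Pre-tax equilibrium: p* = 92.5, q* = 479.
Tax on sellers shifts supply to qs = -261 + 8(p − 7) = -317 + 8p.
802.75 - 3.5p = -317 + 8p gives buyer price pb = 4479/46; sellers receive ps = 4479/46 − 7 = 4157/46.
New quantity: q = 802.75 − 3.5(4479/46) = 10625/23.
DWL = ½ × 7 × (479 − 10625/23) = 1372/23.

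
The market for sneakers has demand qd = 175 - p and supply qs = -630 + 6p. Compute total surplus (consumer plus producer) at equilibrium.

Total surplus = 2100

Equilibrium: 175 - p = -630 + 6p gives p* = 115, q* = 60.
Demand choke price: p = 175; supply starts at p = 105.
CS = ½(175 − 115)(60) = 1800; PS = ½(115 − 105)(60) = 300.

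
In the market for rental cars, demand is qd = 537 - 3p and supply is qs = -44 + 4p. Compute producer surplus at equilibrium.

Equilibrium: 537 - 3p = -44 + 4p gives p* = 83, q* = 288.
Supply starts at p = 11 (where qs = 0).
PS = ½(83 − 11)(288) = 10368.

Producer surplus = 10368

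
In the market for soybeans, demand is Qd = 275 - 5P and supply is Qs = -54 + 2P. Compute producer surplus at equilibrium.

Equilibrium: 275 - 5P = -54 + 2P gives P* = 47, Q* = 40.
Supply starts at P = 27 (where Qs = 0).
PS = ½(47 − 27)(40) = 400.

Producer surplus = 400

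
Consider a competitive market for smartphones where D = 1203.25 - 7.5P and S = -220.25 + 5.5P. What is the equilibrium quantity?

Q* = 382

Set D = S: 1203.25 - 7.5P = -220.25 + 5.5P.
1423.5 = 13P, so P* = 109.5.
Q* = 1203.25 − 7.5(109.5) = 382.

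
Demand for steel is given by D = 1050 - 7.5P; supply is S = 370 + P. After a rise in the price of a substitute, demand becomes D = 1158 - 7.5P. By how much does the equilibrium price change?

ΔP = 216/17

Original equilibrium: P* = 80, Q* = 450.
New equilibrium: 1158 - 7.5P = 370 + P, so 788 = 8.5P and P' = 1576/17; Q' = 1158 − 7.5(1576/17) = 7866/17.
Change in price: 1576/17 − 80 = 216/17.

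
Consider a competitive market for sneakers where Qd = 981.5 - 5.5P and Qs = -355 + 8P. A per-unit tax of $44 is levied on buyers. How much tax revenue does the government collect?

Tax revenue = 348788/27

Pre-tax equilibrium: P* = 99, Q* = 437.
Tax on buyers shifts demand to Qd = 981.5 − 5.5(P + 44) = 739.5 - 5.5P.
739.5 - 5.5P = -355 + 8P gives seller price Ps = 2189/27; buyers pay Pb = 2189/27 + 44 = 3377/27.
New quantity: Q = 981.5 − 5.5(3377/27) = 7927/27.
Revenue = 44 × 7927/27 = 348788/27.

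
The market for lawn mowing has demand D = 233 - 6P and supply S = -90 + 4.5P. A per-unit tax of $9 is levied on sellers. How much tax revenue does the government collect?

Pre-tax equilibrium: P* = 646/21, Q* = 339/7.
Tax on sellers shifts supply to S = -90 + 4.5(P − 9) = -130.5 + 4.5P.
233 - 6P = -130.5 + 4.5P gives buyer price Pb = 727/21; sellers receive Ps = 727/21 − 9 = 538/21.
New quantity: Q = 233 − 6(727/21) = 177/7.
Revenue = 9 × 177/7 = 1593/7.

Tax revenue = 1593/7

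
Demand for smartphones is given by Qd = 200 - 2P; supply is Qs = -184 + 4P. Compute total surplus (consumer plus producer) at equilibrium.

Equilibrium: 200 - 2P = -184 + 4P gives P* = 64, Q* = 72.
Demand choke price: P = 100; supply starts at P = 46.
CS = ½(100 − 64)(72) = 1296; PS = ½(64 − 46)(72) = 648.

Total surplus = 1944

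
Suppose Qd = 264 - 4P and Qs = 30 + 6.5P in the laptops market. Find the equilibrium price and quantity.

Set Qd = Qs: 264 - 4P = 30 + 6.5P.
234 = 10.5P, so P* = 156/7.
Q* = 264 − 4(156/7) = 1224/7.

P* = 156/7, Q* = 1224/7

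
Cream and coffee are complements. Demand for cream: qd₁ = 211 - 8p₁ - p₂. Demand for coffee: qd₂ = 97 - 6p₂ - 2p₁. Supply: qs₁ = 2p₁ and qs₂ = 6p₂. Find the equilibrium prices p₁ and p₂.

Market 1: 211 - 8p₁ - p₂ = 2p₁ → 10p₁ + p₂ = 211.
Market 2: 12p₂ + 2p₁ = 97.
Eliminating p₂: 12×(1) − 1×(2) gives 118p₁ = 2435, so p₁ = 2435/118.
Back-substitute into (2): p₂ = (97 − 2×2435/118) / 12 = 274/59.

p₁ = 2435/118, p₂ = 274/59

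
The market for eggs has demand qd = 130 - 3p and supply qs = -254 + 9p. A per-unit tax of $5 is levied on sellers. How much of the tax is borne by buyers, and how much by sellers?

Pre-tax equilibrium: p* = 32, q* = 34.
Tax on sellers shifts supply to qs = -254 + 9(p − 5) = -299 + 9p.
130 - 3p = -299 + 9p gives buyer price pb = 35.75; sellers receive ps = 35.75 − 5 = 30.75.
New quantity: q = 130 − 3(35.75) = 22.75.
Buyer burden = 35.75 − 32 = 3.75; seller burden = 32 − 30.75 = 1.25.

Buyers bear $3.75, sellers bear $1.25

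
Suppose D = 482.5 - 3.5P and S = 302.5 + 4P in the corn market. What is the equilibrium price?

Set D = S: 482.5 - 3.5P = 302.5 + 4P.
180 = 7.5P, so P* = 24.
Q* = 482.5 − 3.5(24) = 398.5.

P* = 24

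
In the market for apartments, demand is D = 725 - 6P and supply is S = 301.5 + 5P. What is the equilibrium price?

Set D = S: 725 - 6P = 301.5 + 5P.
423.5 = 11P, so P* = 38.5.
Q* = 725 − 6(38.5) = 494.

P* = 38.5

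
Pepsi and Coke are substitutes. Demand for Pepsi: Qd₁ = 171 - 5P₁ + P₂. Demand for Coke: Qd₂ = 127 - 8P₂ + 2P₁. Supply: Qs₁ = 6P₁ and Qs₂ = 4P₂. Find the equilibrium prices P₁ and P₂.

P₁ = 2179/130, P₂ = 1739/130

Market 1: 171 - 5P₁ + P₂ = 6P₁ → 11P₁ - P₂ = 171.
Market 2: 12P₂ - 2P₁ = 127.
Eliminating P₂: 12×(1) + 1×(2) gives 130P₁ = 2179, so P₁ = 2179/130.
Back-substitute into (2): P₂ = (127 + 2×2179/130) / 12 = 1739/130.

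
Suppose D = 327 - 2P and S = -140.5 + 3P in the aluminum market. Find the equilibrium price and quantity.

Set D = S: 327 - 2P = -140.5 + 3P.
467.5 = 5P, so P* = 93.5.
Q* = 327 − 2(93.5) = 140.

P* = 93.5, Q* = 140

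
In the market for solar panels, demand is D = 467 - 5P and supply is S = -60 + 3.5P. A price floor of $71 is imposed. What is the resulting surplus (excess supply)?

Surplus = 76.5

Equilibrium price would be P* = 62, so the floor at 71 binds.
At P = 71: D = 112, S = 188.5.
Surplus = 188.5 − 112 = 76.5.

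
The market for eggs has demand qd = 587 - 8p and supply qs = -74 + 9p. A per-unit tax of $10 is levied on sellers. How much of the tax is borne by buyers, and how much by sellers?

Pre-tax equilibrium: p* = 661/17, q* = 4691/17.
Tax on sellers shifts supply to qs = -74 + 9(p − 10) = -164 + 9p.
587 - 8p = -164 + 9p gives buyer price pb = 751/17; sellers receive ps = 751/17 − 10 = 581/17.
New quantity: q = 587 − 8(751/17) = 3971/17.
Buyer burden = 751/17 − 661/17 = 90/17; seller burden = 661/17 − 581/17 = 80/17.

Buyers bear 90/17, sellers bear 80/17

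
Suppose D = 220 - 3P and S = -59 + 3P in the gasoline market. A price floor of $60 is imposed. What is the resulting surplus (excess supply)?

Equilibrium price would be P* = 46.5, so the floor at 60 binds.
At P = 60: D = 40, S = 121.
Surplus = 121 − 40 = 81.

Surplus = 81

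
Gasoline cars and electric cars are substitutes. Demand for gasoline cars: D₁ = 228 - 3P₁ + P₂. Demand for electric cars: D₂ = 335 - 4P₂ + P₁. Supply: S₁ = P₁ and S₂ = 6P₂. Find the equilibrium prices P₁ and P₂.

P₁ = 2615/39, P₂ = 1568/39

Market 1: 228 - 3P₁ + P₂ = P₁ → 4P₁ - P₂ = 228.
Market 2: 10P₂ - P₁ = 335.
Eliminating P₂: 10×(1) + 1×(2) gives 39P₁ = 2615, so P₁ = 2615/39.
Back-substitute into (2): P₂ = (335 + 1×2615/39) / 10 = 1568/39.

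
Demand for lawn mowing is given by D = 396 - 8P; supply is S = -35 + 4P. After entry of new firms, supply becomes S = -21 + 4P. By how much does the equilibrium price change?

Original equilibrium: P* = 431/12, Q* = 326/3.
New equilibrium: 396 - 8P = -21 + 4P, so 417 = 12P and P' = 34.75; Q' = 396 − 8(34.75) = 118.
Change in price: 34.75 − 431/12 = -7/6.

ΔP = -7/6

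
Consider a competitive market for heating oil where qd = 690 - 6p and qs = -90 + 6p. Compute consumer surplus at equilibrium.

Consumer surplus = 7500

Equilibrium: 690 - 6p = -90 + 6p gives p* = 65, q* = 300.
Demand choke price (qd = 0): p = 115.
CS = ½(115 − 65)(300) = 7500.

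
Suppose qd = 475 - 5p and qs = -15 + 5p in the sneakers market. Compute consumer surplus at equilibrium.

Equilibrium: 475 - 5p = -15 + 5p gives p* = 49, q* = 230.
Demand choke price (qd = 0): p = 95.
CS = ½(95 − 49)(230) = 5290.

Consumer surplus = 5290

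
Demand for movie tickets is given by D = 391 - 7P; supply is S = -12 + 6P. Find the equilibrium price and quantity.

Set D = S: 391 - 7P = -12 + 6P.
403 = 13P, so P* = 31.
Q* = 391 − 7(31) = 174.

P* = 31, Q* = 174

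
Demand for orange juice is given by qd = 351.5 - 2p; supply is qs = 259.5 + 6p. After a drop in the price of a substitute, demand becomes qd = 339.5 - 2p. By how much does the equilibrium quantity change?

Original equilibrium: p* = 11.5, q* = 328.5.
New equilibrium: 339.5 - 2p = 259.5 + 6p, so 80 = 8p and p' = 10; q' = 339.5 − 2(10) = 319.5.
Change in quantity: 319.5 − 328.5 = -9.

Δq = -9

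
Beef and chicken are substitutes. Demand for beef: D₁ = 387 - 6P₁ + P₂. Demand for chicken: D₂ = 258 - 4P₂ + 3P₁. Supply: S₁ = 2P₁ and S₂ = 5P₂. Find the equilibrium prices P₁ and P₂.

P₁ = 1247/23, P₂ = 1075/23

Market 1: 387 - 6P₁ + P₂ = 2P₁ → 8P₁ - P₂ = 387.
Market 2: 9P₂ - 3P₁ = 258.
Eliminating P₂: 9×(1) + 1×(2) gives 69P₁ = 3741, so P₁ = 1247/23.
Back-substitute into (2): P₂ = (258 + 3×1247/23) / 9 = 1075/23.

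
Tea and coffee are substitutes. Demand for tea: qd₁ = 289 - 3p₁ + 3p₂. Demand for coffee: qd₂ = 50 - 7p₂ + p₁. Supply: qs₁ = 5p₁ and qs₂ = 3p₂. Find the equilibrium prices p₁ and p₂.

p₁ = 3040/77, p₂ = 689/77

Market 1: 289 - 3p₁ + 3p₂ = 5p₁ → 8p₁ - 3p₂ = 289.
Market 2: 10p₂ - p₁ = 50.
Eliminating p₂: 10×(1) + 3×(2) gives 77p₁ = 3040, so p₁ = 3040/77.
Back-substitute into (2): p₂ = (50 + 1×3040/77) / 10 = 689/77.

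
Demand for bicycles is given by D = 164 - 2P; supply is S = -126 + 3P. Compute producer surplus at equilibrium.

Producer surplus = 384

Equilibrium: 164 - 2P = -126 + 3P gives P* = 58, Q* = 48.
Supply starts at P = 42 (where S = 0).
PS = ½(58 − 42)(48) = 384.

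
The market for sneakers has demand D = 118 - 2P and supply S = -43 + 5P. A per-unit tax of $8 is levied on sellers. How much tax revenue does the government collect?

Pre-tax equilibrium: P* = 23, Q* = 72.
Tax on sellers shifts supply to S = -43 + 5(P − 8) = -83 + 5P.
118 - 2P = -83 + 5P gives buyer price Pb = 201/7; sellers receive Ps = 201/7 − 8 = 145/7.
New quantity: Q = 118 − 2(201/7) = 424/7.
Revenue = 8 × 424/7 = 3392/7.

Tax revenue = 3392/7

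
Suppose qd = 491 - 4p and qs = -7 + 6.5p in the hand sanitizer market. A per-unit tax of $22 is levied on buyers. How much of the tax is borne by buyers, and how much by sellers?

Buyers bear 286/21, sellers bear 176/21

Pre-tax equilibrium: p* = 332/7, q* = 2109/7.
Tax on buyers shifts demand to qd = 491 − 4(p + 22) = 403 - 4p.
403 - 4p = -7 + 6.5p gives seller price ps = 820/21; buyers pay pb = 820/21 + 22 = 1282/21.
New quantity: q = 491 − 4(1282/21) = 5183/21.
Buyer burden = 1282/21 − 332/7 = 286/21; seller burden = 332/7 − 820/21 = 176/21.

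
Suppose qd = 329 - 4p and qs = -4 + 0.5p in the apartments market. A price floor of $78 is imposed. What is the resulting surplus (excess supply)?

Surplus = 18

Equilibrium price would be p* = 74, so the floor at 78 binds.
At p = 78: qd = 17, qs = 35.
Surplus = 35 − 17 = 18.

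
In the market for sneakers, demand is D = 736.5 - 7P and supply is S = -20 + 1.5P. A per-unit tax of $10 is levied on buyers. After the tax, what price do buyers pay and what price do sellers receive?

Pre-tax equilibrium: P* = 89, Q* = 113.5.
Tax on buyers shifts demand to D = 736.5 − 7(P + 10) = 666.5 - 7P.
666.5 - 7P = -20 + 1.5P gives seller price Ps = 1373/17; buyers pay Pb = 1373/17 + 10 = 1543/17.
New quantity: Q = 736.5 − 7(1543/17) = 3439/34.

Buyers pay 1543/17, sellers receive 1373/17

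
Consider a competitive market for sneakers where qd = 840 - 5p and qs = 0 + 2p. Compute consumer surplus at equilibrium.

Consumer surplus = 5760

Equilibrium: 840 - 5p = 0 + 2p gives p* = 120, q* = 240.
Demand choke price (qd = 0): p = 168.
CS = ½(168 − 120)(240) = 5760.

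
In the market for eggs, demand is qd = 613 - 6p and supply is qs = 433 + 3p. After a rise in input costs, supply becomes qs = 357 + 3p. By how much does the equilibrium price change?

Original equilibrium: p* = 20, q* = 493.
New equilibrium: 613 - 6p = 357 + 3p, so 256 = 9p and p' = 256/9; q' = 613 − 6(256/9) = 1327/3.
Change in price: 256/9 − 20 = 76/9.

Δp = 76/9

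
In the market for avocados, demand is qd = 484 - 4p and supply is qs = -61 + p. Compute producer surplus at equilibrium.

Equilibrium: 484 - 4p = -61 + p gives p* = 109, q* = 48.
Supply starts at p = 61 (where qs = 0).
PS = ½(109 − 61)(48) = 1152.

Producer surplus = 1152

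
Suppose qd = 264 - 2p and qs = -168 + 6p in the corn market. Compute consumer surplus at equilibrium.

Consumer surplus = 6084

Equilibrium: 264 - 2p = -168 + 6p gives p* = 54, q* = 156.
Demand choke price (qd = 0): p = 132.
CS = ½(132 − 54)(156) = 6084.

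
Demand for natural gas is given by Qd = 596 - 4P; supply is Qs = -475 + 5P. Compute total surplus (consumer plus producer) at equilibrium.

Equilibrium: 596 - 4P = -475 + 5P gives P* = 119, Q* = 120.
Demand choke price: P = 149; supply starts at P = 95.
CS = ½(149 − 119)(120) = 1800; PS = ½(119 − 95)(120) = 1440.

Total surplus = 3240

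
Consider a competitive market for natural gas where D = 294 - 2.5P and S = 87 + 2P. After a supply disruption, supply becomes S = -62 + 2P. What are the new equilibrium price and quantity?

Original equilibrium: P* = 46, Q* = 179.
New equilibrium: 294 - 2.5P = -62 + 2P, so 356 = 4.5P and P' = 712/9; Q' = 294 − 2.5(712/9) = 866/9.

P' = 712/9, Q' = 866/9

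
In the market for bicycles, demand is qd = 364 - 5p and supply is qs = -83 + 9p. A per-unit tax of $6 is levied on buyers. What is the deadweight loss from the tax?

Pre-tax equilibrium: p* = 447/14, q* = 2861/14.
Tax on buyers shifts demand to qd = 364 − 5(p + 6) = 334 - 5p.
334 - 5p = -83 + 9p gives seller price ps = 417/14; buyers pay pb = 417/14 + 6 = 501/14.
New quantity: q = 364 − 5(501/14) = 2591/14.
DWL = ½ × 6 × (2861/14 − 2591/14) = 405/7.

Deadweight loss = 405/7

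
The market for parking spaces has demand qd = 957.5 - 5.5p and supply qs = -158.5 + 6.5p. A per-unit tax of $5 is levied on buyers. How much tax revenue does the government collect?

Tax revenue = 103465/48

Pre-tax equilibrium: p* = 93, q* = 446.
Tax on buyers shifts demand to qd = 957.5 − 5.5(p + 5) = 930 - 5.5p.
930 - 5.5p = -158.5 + 6.5p gives seller price ps = 2177/24; buyers pay pb = 2177/24 + 5 = 2297/24.
New quantity: q = 957.5 − 5.5(2297/24) = 20693/48.
Revenue = 5 × 20693/48 = 103465/48.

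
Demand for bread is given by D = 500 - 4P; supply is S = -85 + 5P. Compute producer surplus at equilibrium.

Producer surplus = 5760

Equilibrium: 500 - 4P = -85 + 5P gives P* = 65, Q* = 240.
Supply starts at P = 17 (where S = 0).
PS = ½(65 − 17)(240) = 5760.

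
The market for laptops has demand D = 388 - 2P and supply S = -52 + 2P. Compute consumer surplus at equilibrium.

Consumer surplus = 7056

Equilibrium: 388 - 2P = -52 + 2P gives P* = 110, Q* = 168.
Demand choke price (D = 0): P = 194.
CS = ½(194 − 110)(168) = 7056.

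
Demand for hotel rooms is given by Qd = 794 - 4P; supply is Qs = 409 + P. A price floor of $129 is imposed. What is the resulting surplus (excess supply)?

Surplus = 260

Equilibrium price would be P* = 77, so the floor at 129 binds.
At P = 129: Qd = 278, Qs = 538.
Surplus = 538 − 278 = 260.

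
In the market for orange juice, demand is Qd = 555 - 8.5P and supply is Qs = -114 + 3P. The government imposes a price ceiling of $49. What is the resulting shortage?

Shortage = 105.5

Equilibrium price would be P* = 1338/23, so the ceiling at 49 binds.
At P = 49: Qd = 555 − 8.5(49) = 138.5, Qs = -114 + 3(49) = 33.
Shortage = 138.5 − 33 = 105.5.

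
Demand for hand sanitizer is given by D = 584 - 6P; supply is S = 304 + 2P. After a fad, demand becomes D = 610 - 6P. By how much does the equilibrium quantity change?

Original equilibrium: P* = 35, Q* = 374.
New equilibrium: 610 - 6P = 304 + 2P, so 306 = 8P and P' = 38.25; Q' = 610 − 6(38.25) = 380.5.
Change in quantity: 380.5 − 374 = 6.5.

ΔQ = 6.5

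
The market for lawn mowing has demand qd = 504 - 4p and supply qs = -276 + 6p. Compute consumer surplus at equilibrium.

Equilibrium: 504 - 4p = -276 + 6p gives p* = 78, q* = 192.
Demand choke price (qd = 0): p = 126.
CS = ½(126 − 78)(192) = 4608.

Consumer surplus = 4608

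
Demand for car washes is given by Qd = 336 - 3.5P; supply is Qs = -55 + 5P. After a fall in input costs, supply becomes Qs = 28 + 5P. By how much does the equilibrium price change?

Original equilibrium: P* = 46, Q* = 175.
New equilibrium: 336 - 3.5P = 28 + 5P, so 308 = 8.5P and P' = 616/17; Q' = 336 − 3.5(616/17) = 3556/17.
Change in price: 616/17 − 46 = -166/17.

ΔP = -166/17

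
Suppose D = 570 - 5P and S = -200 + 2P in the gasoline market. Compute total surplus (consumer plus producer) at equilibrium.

Equilibrium: 570 - 5P = -200 + 2P gives P* = 110, Q* = 20.
Demand choke price: P = 114; supply starts at P = 100.
CS = ½(114 − 110)(20) = 40; PS = ½(110 − 100)(20) = 100.

Total surplus = 140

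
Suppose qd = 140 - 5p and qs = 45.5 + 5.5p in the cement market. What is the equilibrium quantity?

q* = 95

Set qd = qs: 140 - 5p = 45.5 + 5.5p.
94.5 = 10.5p, so p* = 9.
q* = 140 − 5(9) = 95.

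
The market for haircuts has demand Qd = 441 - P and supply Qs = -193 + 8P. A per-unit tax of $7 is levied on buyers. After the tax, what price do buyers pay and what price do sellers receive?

Pre-tax equilibrium: P* = 634/9, Q* = 3335/9.
Tax on buyers shifts demand to Qd = 441 − 1(P + 7) = 434 - P.
434 - P = -193 + 8P gives seller price Ps = 209/3; buyers pay Pb = 209/3 + 7 = 230/3.
New quantity: Q = 441 − 1(230/3) = 1093/3.

Buyers pay 230/3, sellers receive 209/3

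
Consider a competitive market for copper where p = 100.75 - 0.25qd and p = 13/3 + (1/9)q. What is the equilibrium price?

Set the two price expressions equal: 100.75 - 0.25q = 13/3 + (1/9)q.
1157/12 = (13/36)q, so q* = 267.
p* = 100.75 − (0.25)(267) = 34.

p* = 34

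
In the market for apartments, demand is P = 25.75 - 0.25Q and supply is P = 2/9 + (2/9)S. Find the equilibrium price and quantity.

P* = 208/17, Q* = 919/17

Set the two price expressions equal: 25.75 - 0.25Q = 2/9 + (2/9)Q.
919/36 = (17/36)Q, so Q* = 919/17.
P* = 25.75 − (0.25)(919/17) = 208/17.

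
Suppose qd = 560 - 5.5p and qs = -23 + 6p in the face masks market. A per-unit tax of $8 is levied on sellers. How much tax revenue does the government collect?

Tax revenue = 47512/23

Pre-tax equilibrium: p* = 1166/23, q* = 6467/23.
Tax on sellers shifts supply to qs = -23 + 6(p − 8) = -71 + 6p.
560 - 5.5p = -71 + 6p gives buyer price pb = 1262/23; sellers receive ps = 1262/23 − 8 = 1078/23.
New quantity: q = 560 − 5.5(1262/23) = 5939/23.
Revenue = 8 × 5939/23 = 47512/23.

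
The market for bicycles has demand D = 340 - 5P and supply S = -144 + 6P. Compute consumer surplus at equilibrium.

Equilibrium: 340 - 5P = -144 + 6P gives P* = 44, Q* = 120.
Demand choke price (D = 0): P = 68.
CS = ½(68 − 44)(120) = 1440.

Consumer surplus = 1440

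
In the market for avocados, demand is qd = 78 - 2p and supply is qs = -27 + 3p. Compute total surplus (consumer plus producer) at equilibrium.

Total surplus = 540

Equilibrium: 78 - 2p = -27 + 3p gives p* = 21, q* = 36.
Demand choke price: p = 39; supply starts at p = 9.
CS = ½(39 − 21)(36) = 324; PS = ½(21 − 9)(36) = 216.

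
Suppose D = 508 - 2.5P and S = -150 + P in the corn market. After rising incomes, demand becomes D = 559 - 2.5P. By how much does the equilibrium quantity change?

Original equilibrium: P* = 188, Q* = 38.
New equilibrium: 559 - 2.5P = -150 + P, so 709 = 3.5P and P' = 1418/7; Q' = 559 − 2.5(1418/7) = 368/7.
Change in quantity: 368/7 − 38 = 102/7.

ΔQ = 102/7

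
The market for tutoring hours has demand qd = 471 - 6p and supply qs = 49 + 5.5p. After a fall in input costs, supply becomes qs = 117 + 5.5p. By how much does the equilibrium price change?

Δp = -136/23

Original equilibrium: p* = 844/23, q* = 5769/23.
New equilibrium: 471 - 6p = 117 + 5.5p, so 354 = 11.5p and p' = 708/23; q' = 471 − 6(708/23) = 6585/23.
Change in price: 708/23 − 844/23 = -136/23.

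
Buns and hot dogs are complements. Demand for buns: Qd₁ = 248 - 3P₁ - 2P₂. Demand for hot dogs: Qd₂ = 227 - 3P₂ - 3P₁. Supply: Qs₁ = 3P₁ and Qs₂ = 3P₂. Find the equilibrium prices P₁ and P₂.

P₁ = 517/15, P₂ = 20.6

Market 1: 248 - 3P₁ - 2P₂ = 3P₁ → 6P₁ + 2P₂ = 248.
Market 2: 6P₂ + 3P₁ = 227.
Eliminating P₂: 6×(1) − 2×(2) gives 30P₁ = 1034, so P₁ = 517/15.
Back-substitute into (2): P₂ = (227 − 3×517/15) / 6 = 20.6.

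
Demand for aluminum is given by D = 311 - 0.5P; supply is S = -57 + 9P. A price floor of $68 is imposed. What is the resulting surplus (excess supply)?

Surplus = 278

Equilibrium price would be P* = 736/19, so the floor at 68 binds.
At P = 68: D = 277, S = 555.
Surplus = 555 − 277 = 278.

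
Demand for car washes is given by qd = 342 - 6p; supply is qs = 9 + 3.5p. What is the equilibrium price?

p* = 666/19

Set qd = qs: 342 - 6p = 9 + 3.5p.
333 = 9.5p, so p* = 666/19.
q* = 342 − 6(666/19) = 2502/19.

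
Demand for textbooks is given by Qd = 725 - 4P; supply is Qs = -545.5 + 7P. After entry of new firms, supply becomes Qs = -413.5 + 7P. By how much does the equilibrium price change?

ΔP = -12

Original equilibrium: P* = 115.5, Q* = 263.
New equilibrium: 725 - 4P = -413.5 + 7P, so 1138.5 = 11P and P' = 103.5; Q' = 725 − 4(103.5) = 311.
Change in price: 103.5 − 115.5 = -12.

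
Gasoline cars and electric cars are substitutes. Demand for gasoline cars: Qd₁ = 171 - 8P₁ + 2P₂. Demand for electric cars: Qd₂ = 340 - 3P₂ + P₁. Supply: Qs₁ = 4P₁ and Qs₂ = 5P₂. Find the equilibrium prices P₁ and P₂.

Market 1: 171 - 8P₁ + 2P₂ = 4P₁ → 12P₁ - 2P₂ = 171.
Market 2: 8P₂ - P₁ = 340.
Eliminating P₂: 8×(1) + 2×(2) gives 94P₁ = 2048, so P₁ = 1024/47.
Back-substitute into (2): P₂ = (340 + 1×1024/47) / 8 = 4251/94.

P₁ = 1024/47, P₂ = 4251/94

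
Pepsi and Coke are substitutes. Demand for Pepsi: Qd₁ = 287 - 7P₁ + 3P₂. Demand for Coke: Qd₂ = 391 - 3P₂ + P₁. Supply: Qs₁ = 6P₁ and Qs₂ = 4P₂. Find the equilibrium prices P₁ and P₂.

Market 1: 287 - 7P₁ + 3P₂ = 6P₁ → 13P₁ - 3P₂ = 287.
Market 2: 7P₂ - P₁ = 391.
Eliminating P₂: 7×(1) + 3×(2) gives 88P₁ = 3182, so P₁ = 1591/44.
Back-substitute into (2): P₂ = (391 + 1×1591/44) / 7 = 2685/44.

P₁ = 1591/44, P₂ = 2685/44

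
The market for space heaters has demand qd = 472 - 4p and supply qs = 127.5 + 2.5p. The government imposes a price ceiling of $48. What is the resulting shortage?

Equilibrium price would be p* = 53, so the ceiling at 48 binds.
At p = 48: qd = 472 − 4(48) = 280, qs = 127.5 + 2.5(48) = 247.5.
Shortage = 280 − 247.5 = 32.5.

Shortage = 32.5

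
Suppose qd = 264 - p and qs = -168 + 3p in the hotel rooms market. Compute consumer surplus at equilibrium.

Consumer surplus = 12168

Equilibrium: 264 - p = -168 + 3p gives p* = 108, q* = 156.
Demand choke price (qd = 0): p = 264.
CS = ½(264 − 108)(156) = 12168.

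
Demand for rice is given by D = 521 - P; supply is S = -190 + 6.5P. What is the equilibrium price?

Set D = S: 521 - P = -190 + 6.5P.
711 = 7.5P, so P* = 94.8.
Q* = 521 − 1(94.8) = 426.2.

P* = 94.8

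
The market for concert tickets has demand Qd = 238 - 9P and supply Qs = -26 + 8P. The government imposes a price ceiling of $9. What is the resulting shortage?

Shortage = 111

Equilibrium price would be P* = 264/17, so the ceiling at 9 binds.
At P = 9: Qd = 238 − 9(9) = 157, Qs = -26 + 8(9) = 46.
Shortage = 157 − 46 = 111.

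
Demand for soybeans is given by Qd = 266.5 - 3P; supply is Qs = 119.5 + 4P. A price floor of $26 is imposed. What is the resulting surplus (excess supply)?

Equilibrium price would be P* = 21, so the floor at 26 binds.
At P = 26: Qd = 188.5, Qs = 223.5.
Surplus = 223.5 − 188.5 = 35.

Surplus = 35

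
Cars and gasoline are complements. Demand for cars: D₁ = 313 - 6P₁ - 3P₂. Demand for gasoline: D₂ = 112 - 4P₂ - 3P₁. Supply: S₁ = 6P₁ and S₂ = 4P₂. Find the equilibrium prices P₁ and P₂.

P₁ = 2168/87, P₂ = 135/29

Market 1: 313 - 6P₁ - 3P₂ = 6P₁ → 12P₁ + 3P₂ = 313.
Market 2: 8P₂ + 3P₁ = 112.
Eliminating P₂: 8×(1) − 3×(2) gives 87P₁ = 2168, so P₁ = 2168/87.
Back-substitute into (2): P₂ = (112 − 3×2168/87) / 8 = 135/29.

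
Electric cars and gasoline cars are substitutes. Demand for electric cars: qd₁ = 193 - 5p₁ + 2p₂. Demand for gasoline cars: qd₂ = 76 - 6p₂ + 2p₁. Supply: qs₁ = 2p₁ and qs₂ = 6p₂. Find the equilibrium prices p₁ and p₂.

p₁ = 30.85, p₂ = 11.475

Market 1: 193 - 5p₁ + 2p₂ = 2p₁ → 7p₁ - 2p₂ = 193.
Market 2: 12p₂ - 2p₁ = 76.
Eliminating p₂: 12×(1) + 2×(2) gives 80p₁ = 2468, so p₁ = 30.85.
Back-substitute into (2): p₂ = (76 + 2×30.85) / 12 = 11.475.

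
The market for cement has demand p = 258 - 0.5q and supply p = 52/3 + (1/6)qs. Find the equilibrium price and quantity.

Set the two price expressions equal: 258 - 0.5q = 52/3 + (1/6)q.
722/3 = (2/3)q, so q* = 361.
p* = 258 − (0.5)(361) = 77.5.

p* = 77.5, q* = 361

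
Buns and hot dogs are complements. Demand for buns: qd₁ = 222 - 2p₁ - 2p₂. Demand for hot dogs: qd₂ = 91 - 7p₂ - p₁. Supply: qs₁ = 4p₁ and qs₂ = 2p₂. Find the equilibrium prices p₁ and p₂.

p₁ = 454/13, p₂ = 81/13

Market 1: 222 - 2p₁ - 2p₂ = 4p₁ → 6p₁ + 2p₂ = 222.
Market 2: 9p₂ + p₁ = 91.
Eliminating p₂: 9×(1) − 2×(2) gives 52p₁ = 1816, so p₁ = 454/13.
Back-substitute into (2): p₂ = (91 − 1×454/13) / 9 = 81/13.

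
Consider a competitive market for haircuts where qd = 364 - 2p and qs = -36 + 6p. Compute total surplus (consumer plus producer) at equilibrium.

Total surplus = 23232

Equilibrium: 364 - 2p = -36 + 6p gives p* = 50, q* = 264.
Demand choke price: p = 182; supply starts at p = 6.
CS = ½(182 − 50)(264) = 17424; PS = ½(50 − 6)(264) = 5808.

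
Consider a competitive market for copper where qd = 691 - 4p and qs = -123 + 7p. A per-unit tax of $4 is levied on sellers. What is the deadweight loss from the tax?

Deadweight loss = 224/11

Pre-tax equilibrium: p* = 74, q* = 395.
Tax on sellers shifts supply to qs = -123 + 7(p − 4) = -151 + 7p.
691 - 4p = -151 + 7p gives buyer price pb = 842/11; sellers receive ps = 842/11 − 4 = 798/11.
New quantity: q = 691 − 4(842/11) = 4233/11.
DWL = ½ × 4 × (395 − 4233/11) = 224/11.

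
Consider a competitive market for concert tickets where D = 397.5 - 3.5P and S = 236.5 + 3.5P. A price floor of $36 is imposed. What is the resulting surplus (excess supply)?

Equilibrium price would be P* = 23, so the floor at 36 binds.
At P = 36: D = 271.5, S = 362.5.
Surplus = 362.5 − 271.5 = 91.

Surplus = 91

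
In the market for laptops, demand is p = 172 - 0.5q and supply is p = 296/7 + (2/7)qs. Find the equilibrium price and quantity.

p* = 984/11, q* = 1816/11

Set the two price expressions equal: 172 - 0.5q = 296/7 + (2/7)q.
908/7 = (11/14)q, so q* = 1816/11.
p* = 172 − (0.5)(1816/11) = 984/11.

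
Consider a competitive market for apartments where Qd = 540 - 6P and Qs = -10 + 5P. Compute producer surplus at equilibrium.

Producer surplus = 5760

Equilibrium: 540 - 6P = -10 + 5P gives P* = 50, Q* = 240.
Supply starts at P = 2 (where Qs = 0).
PS = ½(50 − 2)(240) = 5760.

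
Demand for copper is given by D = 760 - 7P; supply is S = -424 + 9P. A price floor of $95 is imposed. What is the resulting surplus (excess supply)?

Equilibrium price would be P* = 74, so the floor at 95 binds.
At P = 95: D = 95, S = 431.
Surplus = 431 − 95 = 336.

Surplus = 336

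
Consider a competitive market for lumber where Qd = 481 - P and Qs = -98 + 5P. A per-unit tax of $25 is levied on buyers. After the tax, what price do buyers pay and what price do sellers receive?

Buyers pay 352/3, sellers receive 277/3

Pre-tax equilibrium: P* = 96.5, Q* = 384.5.
Tax on buyers shifts demand to Qd = 481 − 1(P + 25) = 456 - P.
456 - P = -98 + 5P gives seller price Ps = 277/3; buyers pay Pb = 277/3 + 25 = 352/3.
New quantity: Q = 481 − 1(352/3) = 1091/3.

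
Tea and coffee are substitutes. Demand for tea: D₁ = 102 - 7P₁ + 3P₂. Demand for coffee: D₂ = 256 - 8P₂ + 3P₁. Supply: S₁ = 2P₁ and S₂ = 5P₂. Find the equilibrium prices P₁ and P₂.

P₁ = 349/18, P₂ = 145/6

Market 1: 102 - 7P₁ + 3P₂ = 2P₁ → 9P₁ - 3P₂ = 102.
Market 2: 13P₂ - 3P₁ = 256.
Eliminating P₂: 13×(1) + 3×(2) gives 108P₁ = 2094, so P₁ = 349/18.
Back-substitute into (2): P₂ = (256 + 3×349/18) / 13 = 145/6.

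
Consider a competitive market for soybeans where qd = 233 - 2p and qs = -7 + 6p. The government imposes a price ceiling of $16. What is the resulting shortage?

Shortage = 112

Equilibrium price would be p* = 30, so the ceiling at 16 binds.
At p = 16: qd = 233 − 2(16) = 201, qs = -7 + 6(16) = 89.
Shortage = 201 − 89 = 112.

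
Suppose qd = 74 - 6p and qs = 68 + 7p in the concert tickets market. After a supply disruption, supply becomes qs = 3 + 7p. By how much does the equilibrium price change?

Original equilibrium: p* = 6/13, q* = 926/13.
New equilibrium: 74 - 6p = 3 + 7p, so 71 = 13p and p' = 71/13; q' = 74 − 6(71/13) = 536/13.
Change in price: 71/13 − 6/13 = 5.

Δp = 5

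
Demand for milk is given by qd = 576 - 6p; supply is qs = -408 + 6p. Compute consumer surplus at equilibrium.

Equilibrium: 576 - 6p = -408 + 6p gives p* = 82, q* = 84.
Demand choke price (qd = 0): p = 96.
CS = ½(96 − 82)(84) = 588.

Consumer surplus = 588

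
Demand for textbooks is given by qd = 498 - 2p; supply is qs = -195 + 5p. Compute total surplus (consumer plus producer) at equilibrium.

Total surplus = 31500

Equilibrium: 498 - 2p = -195 + 5p gives p* = 99, q* = 300.
Demand choke price: p = 249; supply starts at p = 39.
CS = ½(249 − 99)(300) = 22500; PS = ½(99 − 39)(300) = 9000.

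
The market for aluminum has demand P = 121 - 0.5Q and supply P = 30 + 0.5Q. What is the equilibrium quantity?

Set the two price expressions equal: 121 - 0.5Q = 30 + 0.5Q.
91 = Q, so Q* = 91.
P* = 121 − (0.5)(91) = 75.5.

Q* = 91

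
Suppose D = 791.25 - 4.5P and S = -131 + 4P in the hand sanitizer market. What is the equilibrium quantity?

Set D = S: 791.25 - 4.5P = -131 + 4P.
922.25 = 8.5P, so P* = 108.5.
Q* = 791.25 − 4.5(108.5) = 303.

Q* = 303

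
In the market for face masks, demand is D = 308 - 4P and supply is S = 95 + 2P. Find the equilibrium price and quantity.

Set D = S: 308 - 4P = 95 + 2P.
213 = 6P, so P* = 35.5.
Q* = 308 − 4(35.5) = 166.

P* = 35.5, Q* = 166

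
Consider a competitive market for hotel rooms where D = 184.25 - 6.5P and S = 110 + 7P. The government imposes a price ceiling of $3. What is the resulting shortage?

Shortage = 33.75

Equilibrium price would be P* = 5.5, so the ceiling at 3 binds.
At P = 3: D = 184.25 − 6.5(3) = 164.75, S = 110 + 7(3) = 131.
Shortage = 164.75 − 131 = 33.75.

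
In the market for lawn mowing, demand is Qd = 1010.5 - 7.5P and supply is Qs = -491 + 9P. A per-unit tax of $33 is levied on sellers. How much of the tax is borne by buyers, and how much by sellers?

Pre-tax equilibrium: P* = 91, Q* = 328.
Tax on sellers shifts supply to Qs = -491 + 9(P − 33) = -788 + 9P.
1010.5 - 7.5P = -788 + 9P gives buyer price Pb = 109; sellers receive Ps = 109 − 33 = 76.
New quantity: Q = 1010.5 − 7.5(109) = 193.
Buyer burden = 109 − 91 = 18; seller burden = 91 − 76 = 15.

Buyers bear $18, sellers bear $15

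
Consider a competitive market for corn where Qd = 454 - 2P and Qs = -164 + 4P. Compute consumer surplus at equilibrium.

Equilibrium: 454 - 2P = -164 + 4P gives P* = 103, Q* = 248.
Demand choke price (Qd = 0): P = 227.
CS = ½(227 − 103)(248) = 15376.

Consumer surplus = 15376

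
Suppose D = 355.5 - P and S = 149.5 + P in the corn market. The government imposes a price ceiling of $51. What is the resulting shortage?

Shortage = 104

Equilibrium price would be P* = 103, so the ceiling at 51 binds.
At P = 51: D = 355.5 − 1(51) = 304.5, S = 149.5 + 1(51) = 200.5.
Shortage = 304.5 − 200.5 = 104.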